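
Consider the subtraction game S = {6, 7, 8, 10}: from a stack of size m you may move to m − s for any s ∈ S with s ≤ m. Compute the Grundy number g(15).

Build the Grundy sequence with g(k) = mex{g(k−s) : s ∈ {6, 7, 8, 10}, s ≤ k}:
k:     0  1  2  3  4  5  6  7  8  9 10 11 12 13 14 15
g(k):  0  0  0  0  0  0  1  1  1  1  1  1  2  2  2  2
So g(15) = 2.

2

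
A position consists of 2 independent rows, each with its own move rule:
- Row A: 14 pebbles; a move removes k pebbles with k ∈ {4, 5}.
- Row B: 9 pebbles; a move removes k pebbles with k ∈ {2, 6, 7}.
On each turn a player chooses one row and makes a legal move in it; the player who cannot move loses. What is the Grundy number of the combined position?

1

Build the Grundy sequence for row A with g(k) = mex{g(k−s) : s ∈ {4, 5}, s ≤ k}:
k:     0  1  2  3  4  5  6  7  8  9 10 11 12 13 14
g(k):  0  0  0  0  1  1  1  1  2  0  0  0  0  1  1
So g(14) = 1.
For row B, compute g(0), g(1), … with moves {2, 6, 7}:
g(0) = mex{} = 0
g(1) = mex{} = 0
g(2) = mex{0} = 1
g(3) = mex{0} = 1
g(4) = mex{1} = 0
g(5) = mex{1} = 0
g(6) = mex{0} = 1
g(7) = mex{0} = 1
g(8) = mex{0,1} = 2
g(9) = mex{1} = 0
So g(9) = 0.
By the Sprague-Grundy theorem, the Grundy value of a sum of independent games is the XOR of the component values.
Combined value = 1 XOR 0 = 1.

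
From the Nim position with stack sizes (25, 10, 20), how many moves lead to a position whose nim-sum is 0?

1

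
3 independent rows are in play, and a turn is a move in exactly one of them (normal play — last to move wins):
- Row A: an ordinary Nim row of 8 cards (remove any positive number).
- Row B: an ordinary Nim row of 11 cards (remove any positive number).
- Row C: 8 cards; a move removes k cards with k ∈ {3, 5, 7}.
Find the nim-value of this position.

Row A is a plain Nim row of size 8, so its Grundy value is 8.
Row B is a plain Nim row of size 11, so its Grundy value is 11.
Grundy values for row C (subtraction set {3, 5, 7}):
g(0) = mex{} = 0
g(1) = mex{} = 0
g(2) = mex{} = 0
g(3) = mex{0} = 1
g(4) = mex{0} = 1
g(5) = mex{0} = 1
g(6) = mex{0,1} = 2
g(7) = mex{0,1} = 2
g(8) = mex{0,1} = 2
So g(8) = 2.
By the Sprague-Grundy theorem, the Grundy value of a sum of independent games is the XOR of the component values.
Combined value = 8 ⊕ 11 ⊕ 2 = 1.

1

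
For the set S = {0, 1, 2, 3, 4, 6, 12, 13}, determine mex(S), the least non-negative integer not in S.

The values 0, 1, 2, 3, 4 are all present; 5 is the first non-negative integer missing from the set.

5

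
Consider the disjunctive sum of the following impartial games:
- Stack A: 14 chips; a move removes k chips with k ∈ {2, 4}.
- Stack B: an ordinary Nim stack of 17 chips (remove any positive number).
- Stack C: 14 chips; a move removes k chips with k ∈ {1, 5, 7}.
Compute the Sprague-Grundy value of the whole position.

Build the Grundy sequence for stack A with g(k) = mex{g(k−s) : s ∈ {2, 4}, s ≤ k}:
g(0) = mex{} = 0
g(1) = mex{} = 0
g(2) = mex{0} = 1
g(3) = mex{0} = 1
g(4) = mex{0,1} = 2
g(5) = mex{0,1} = 2
g(6) = mex{1,2} = 0
g(7) = mex{1,2} = 0
g(8) = mex{0,2} = 1
g(9) = mex{0,2} = 1
g(10) = mex{0,1} = 2
g(11) = mex{0,1} = 2
g(12) = mex{1,2} = 0
g(13) = mex{1,2} = 0
g(14) = mex{0,2} = 1
So g(14) = 1.
Stack B is a plain Nim stack of size 17, so its Grundy value is 17.
Build the Grundy sequence for stack C with g(k) = mex{g(k−s) : s ∈ {1, 5, 7}, s ≤ k}:
g(0) = mex{} = 0
g(1) = mex{0} = 1
g(2) = mex{1} = 0
g(3) = mex{0} = 1
g(4) = mex{1} = 0
g(5) = mex{0} = 1
g(6) = mex{1} = 0
g(7) = mex{0} = 1
g(8) = mex{1} = 0
g(9) = mex{0} = 1
g(10) = mex{1} = 0
g(11) = mex{0} = 1
g(12) = mex{1} = 0
g(13) = mex{0} = 1
g(14) = mex{1} = 0
So g(14) = 0.
The value of a disjunctive sum is the nim-sum of the parts.
Combined value = 1 ⊕ 17 ⊕ 0 = 16.

16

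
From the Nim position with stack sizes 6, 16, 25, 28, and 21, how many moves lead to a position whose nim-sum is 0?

3

Nim-sum: 6 ^ 16 ^ 25 ^ 28 ^ 21 = 6.
The overall nim-sum is X = 6. A stack of size p has a winning move iff p XOR X < p (reduce it to p XOR X).
  6: 6 XOR 6 = 0 < 6 — winning move (to 0).
  16: 16 XOR 6 = 22 ≥ 16 — no move.
  25: 25 XOR 6 = 31 ≥ 25 — no move.
  28: 28 XOR 6 = 26 < 28 — winning move (to 26).
  21: 21 XOR 6 = 19 < 21 — winning move (to 19).
That gives 3 winning moves.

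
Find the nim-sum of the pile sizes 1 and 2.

Compute the nim-sum pairwise:
1 ⊕ 2 = 3

3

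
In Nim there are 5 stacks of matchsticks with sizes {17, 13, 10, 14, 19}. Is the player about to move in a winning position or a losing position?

Nim-sum: 17 ^ 13 ^ 10 ^ 14 ^ 19 = 11.
The nim-sum is 11 ≠ 0, so this is an N-position: the player to move can win.

Winning position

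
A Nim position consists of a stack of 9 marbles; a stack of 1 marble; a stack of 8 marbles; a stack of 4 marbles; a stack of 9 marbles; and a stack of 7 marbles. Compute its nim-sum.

10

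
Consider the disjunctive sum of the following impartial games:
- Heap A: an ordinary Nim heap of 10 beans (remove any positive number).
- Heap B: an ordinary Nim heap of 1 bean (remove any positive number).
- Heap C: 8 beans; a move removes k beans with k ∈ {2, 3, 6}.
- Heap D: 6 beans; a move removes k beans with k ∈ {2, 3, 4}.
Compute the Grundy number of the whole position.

9

Heap A is a plain Nim heap of size 10, so its Grundy value is 10.
Heap B is a plain Nim heap of size 1, so its Grundy value is 1.
Grundy values for heap C (subtraction set {2, 3, 6}):
k:     0  1  2  3  4  5  6  7  8
g(k):  0  0  1  1  2  0  3  1  2
So g(8) = 2.
Build the Grundy sequence for heap D with g(k) = mex{g(k−s) : s ∈ {2, 3, 4}, s ≤ k}:
k:     0  1  2  3  4  5  6
g(k):  0  0  1  1  2  2  0
So g(6) = 0.
The value of a disjunctive sum is the nim-sum of the parts.
Combined value = 10 XOR 1 XOR 2 XOR 0 = 9.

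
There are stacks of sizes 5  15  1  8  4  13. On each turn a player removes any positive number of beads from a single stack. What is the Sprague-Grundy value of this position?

10

In binary:
  0101  (5)
  1111  (15)
  0001  (1)
  1000  (8)
  0100  (4)
  1101  (13)
  ----
  1010  (10)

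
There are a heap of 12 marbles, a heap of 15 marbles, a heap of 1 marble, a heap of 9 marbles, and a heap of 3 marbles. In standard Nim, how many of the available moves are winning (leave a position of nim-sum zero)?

Compute the nim-sum pairwise:
12 ⊕ 15 = 3
3 ⊕ 1 = 2
2 ⊕ 9 = 11
11 ⊕ 3 = 8
The overall nim-sum is X = 8. A heap of size p has a winning move iff p XOR X < p (reduce it to p XOR X).
  12: 12 XOR 8 = 4 < 12 — winning move (to 4).
  15: 15 XOR 8 = 7 < 15 — winning move (to 7).
  1: 1 XOR 8 = 9 ≥ 1 — no move.
  9: 9 XOR 8 = 1 < 9 — winning move (to 1).
  3: 3 XOR 8 = 11 ≥ 3 — no move.
That gives 3 winning moves.

3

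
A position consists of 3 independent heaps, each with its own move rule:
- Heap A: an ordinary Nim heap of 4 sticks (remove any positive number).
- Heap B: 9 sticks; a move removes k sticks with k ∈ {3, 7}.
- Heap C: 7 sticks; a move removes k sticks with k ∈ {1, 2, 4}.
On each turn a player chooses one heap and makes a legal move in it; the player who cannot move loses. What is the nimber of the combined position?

4

Heap A is a plain Nim heap of size 4, so its Grundy value is 4.
Build the Grundy sequence for heap B with g(k) = mex{g(k−s) : s ∈ {3, 7}, s ≤ k}:
k:     0  1  2  3  4  5  6  7  8  9
g(k):  0  0  0  1  1  1  0  2  2  1
So g(9) = 1.
Grundy values for heap C (subtraction set {1, 2, 4}):
g(0) = mex{} = 0
g(1) = mex{0} = 1
g(2) = mex{0,1} = 2
g(3) = mex{1,2} = 0
g(4) = mex{0,2} = 1
g(5) = mex{0,1} = 2
g(6) = mex{1,2} = 0
g(7) = mex{0,2} = 1
So g(7) = 1.
By the Sprague-Grundy theorem, the Grundy value of a sum of independent games is the XOR of the component values.
Combined value = 4 ⊕ 1 ⊕ 1 = 4.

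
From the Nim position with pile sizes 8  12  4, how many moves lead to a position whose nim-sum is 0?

0

Nim-sum: 8 ^ 12 ^ 4 = 0.
The nim-sum is already 0, so every move leaves a nonzero nim-sum — there are no winning moves.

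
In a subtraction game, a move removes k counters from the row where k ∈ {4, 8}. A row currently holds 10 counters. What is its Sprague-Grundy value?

2

Build the Grundy sequence with g(k) = mex{g(k−s) : s ∈ {4, 8}, s ≤ k}:
g(0) = mex{} = 0
g(1) = mex{} = 0
g(2) = mex{} = 0
g(3) = mex{} = 0
g(4) = mex{0} = 1
g(5) = mex{0} = 1
g(6) = mex{0} = 1
g(7) = mex{0} = 1
g(8) = mex{0,1} = 2
g(9) = mex{0,1} = 2
g(10) = mex{0,1} = 2
So g(10) = 2.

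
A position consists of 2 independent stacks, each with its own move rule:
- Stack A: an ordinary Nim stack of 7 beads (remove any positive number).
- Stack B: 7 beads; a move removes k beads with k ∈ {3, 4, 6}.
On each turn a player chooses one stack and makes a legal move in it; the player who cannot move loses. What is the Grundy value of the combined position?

5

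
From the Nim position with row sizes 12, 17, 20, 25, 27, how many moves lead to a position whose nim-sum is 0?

3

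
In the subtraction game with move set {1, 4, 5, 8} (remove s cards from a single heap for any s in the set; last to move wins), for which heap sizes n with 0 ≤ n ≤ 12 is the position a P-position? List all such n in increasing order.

Compute g(0), g(1), … for moves {1, 4, 5, 8}:
g(0) = mex{} = 0
g(1) = mex{0} = 1
g(2) = mex{1} = 0
g(3) = mex{0} = 1
g(4) = mex{0,1} = 2
g(5) = mex{0,1,2} = 3
g(6) = mex{0,1,3} = 2
g(7) = mex{0,1,2} = 3
g(8) = mex{0,1,2,3} = 4
g(9) = mex{1,2,3,4} = 0
g(10) = mex{0,2,3} = 1
g(11) = mex{1,2,3} = 0
g(12) = mex{0,2,3,4} = 1
The P-positions (g = 0) in 0..12 are 0, 2, 9, 11.

0, 2, 9, 11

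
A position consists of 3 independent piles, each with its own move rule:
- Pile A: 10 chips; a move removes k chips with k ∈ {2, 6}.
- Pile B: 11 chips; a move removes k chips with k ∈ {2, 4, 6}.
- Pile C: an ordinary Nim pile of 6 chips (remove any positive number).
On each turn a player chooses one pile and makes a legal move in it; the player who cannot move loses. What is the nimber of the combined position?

6

Grundy values for pile A (subtraction set {2, 6}):
g(0) = mex{} = 0
g(1) = mex{} = 0
g(2) = mex{0} = 1
g(3) = mex{0} = 1
g(4) = mex{1} = 0
g(5) = mex{1} = 0
g(6) = mex{0} = 1
g(7) = mex{0} = 1
g(8) = mex{1} = 0
g(9) = mex{1} = 0
g(10) = mex{0} = 1
So g(10) = 1.
For pile B, compute g(0), g(1), … with moves {2, 4, 6}:
k:     0  1  2  3  4  5  6  7  8  9 10 11
g(k):  0  0  1  1  2  2  3  3  0  0  1  1
So g(11) = 1.
Pile C is a plain Nim pile of size 6, so its Grundy value is 6.
The value of a disjunctive sum is the nim-sum of the parts.
Combined value = 1 ⊕ 1 ⊕ 6 = 6.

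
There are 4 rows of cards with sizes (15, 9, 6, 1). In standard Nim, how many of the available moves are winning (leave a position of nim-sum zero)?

Compute the nim-sum pairwise:
15 ⊕ 9 = 6
6 ⊕ 6 = 0
0 ⊕ 1 = 1
The overall nim-sum is X = 1. A row of size p has a winning move iff p XOR X < p (reduce it to p XOR X).
  15: 15 XOR 1 = 14 < 15 — winning move (to 14).
  9: 9 XOR 1 = 8 < 9 — winning move (to 8).
  6: 6 XOR 1 = 7 ≥ 6 — no move.
  1: 1 XOR 1 = 0 < 1 — winning move (to 0).
That gives 3 winning moves.

3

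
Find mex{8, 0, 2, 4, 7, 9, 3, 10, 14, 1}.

The values 0, 1, 2, 3, 4 are all present; 5 is the first non-negative integer missing from the set.

5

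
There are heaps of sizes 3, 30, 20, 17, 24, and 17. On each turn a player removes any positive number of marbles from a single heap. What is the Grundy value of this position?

17

Write each in binary and XOR column by column:
  00011  (3)
  11110  (30)
  10100  (20)
  10001  (17)
  11000  (24)
  10001  (17)
  -----
  10001  (17)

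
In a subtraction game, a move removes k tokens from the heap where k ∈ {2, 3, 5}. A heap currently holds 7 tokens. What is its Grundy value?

0

Compute g(0), g(1), … for moves {2, 3, 5}:
k:     0  1  2  3  4  5  6  7
g(k):  0  0  1  1  2  2  3  0
So g(7) = 0.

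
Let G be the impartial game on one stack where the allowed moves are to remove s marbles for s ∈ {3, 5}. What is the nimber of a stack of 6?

2

Build the Grundy sequence with g(k) = mex{g(k−s) : s ∈ {3, 5}, s ≤ k}:
g(0) = mex{} = 0
g(1) = mex{} = 0
g(2) = mex{} = 0
g(3) = mex{0} = 1
g(4) = mex{0} = 1
g(5) = mex{0} = 1
g(6) = mex{0,1} = 2
So g(6) = 2.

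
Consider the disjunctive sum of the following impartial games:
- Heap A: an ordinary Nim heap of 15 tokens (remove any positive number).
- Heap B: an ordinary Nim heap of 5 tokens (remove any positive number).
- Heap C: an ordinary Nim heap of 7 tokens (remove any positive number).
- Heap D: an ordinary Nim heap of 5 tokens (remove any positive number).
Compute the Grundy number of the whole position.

8

Heap A is a plain Nim heap of size 15, so its Grundy value is 15.
Heap B is a plain Nim heap of size 5, so its Grundy value is 5.
Heap C is a plain Nim heap of size 7, so its Grundy value is 7.
Heap D is a plain Nim heap of size 5, so its Grundy value is 5.
The value of a disjunctive sum is the nim-sum of the parts.
Combined value = 15 ⊕ 5 ⊕ 7 ⊕ 5 = 8.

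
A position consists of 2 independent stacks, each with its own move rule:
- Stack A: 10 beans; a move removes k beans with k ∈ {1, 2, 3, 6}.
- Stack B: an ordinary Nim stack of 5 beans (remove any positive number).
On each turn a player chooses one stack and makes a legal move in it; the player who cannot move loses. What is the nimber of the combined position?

Build the Grundy sequence for stack A with g(k) = mex{g(k−s) : s ∈ {1, 2, 3, 6}, s ≤ k}:
g(0) = mex{} = 0
g(1) = mex{0} = 1
g(2) = mex{0,1} = 2
g(3) = mex{0,1,2} = 3
g(4) = mex{1,2,3} = 0
g(5) = mex{0,2,3} = 1
g(6) = mex{0,1,3} = 2
g(7) = mex{0,1,2} = 3
g(8) = mex{1,2,3} = 0
g(9) = mex{0,2,3} = 1
g(10) = mex{0,1,3} = 2
So g(10) = 2.
Stack B is a plain Nim stack of size 5, so its Grundy value is 5.
The value of a disjunctive sum is the nim-sum of the parts.
Combined value = 2 XOR 5 = 7.

7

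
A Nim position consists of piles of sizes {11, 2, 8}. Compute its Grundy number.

1

Nim-sum: 11 ⊕ 2 ⊕ 8 = 1.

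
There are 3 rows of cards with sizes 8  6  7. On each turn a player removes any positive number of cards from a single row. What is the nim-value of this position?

Nim-sum: 8 XOR 6 XOR 7 = 9.

9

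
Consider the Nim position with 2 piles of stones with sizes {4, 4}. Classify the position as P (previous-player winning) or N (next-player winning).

P-position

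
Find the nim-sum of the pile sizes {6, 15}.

9

Compute the nim-sum pairwise:
6 ^ 15 = 9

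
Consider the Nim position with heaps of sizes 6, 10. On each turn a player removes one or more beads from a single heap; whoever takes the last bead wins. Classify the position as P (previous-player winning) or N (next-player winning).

Write each in binary and XOR column by column:
  0110  (6)
  1010  (10)
  ----
  1100  (12)
The nim-sum is 12 ≠ 0, so this is an N-position: the player to move can win.

N-position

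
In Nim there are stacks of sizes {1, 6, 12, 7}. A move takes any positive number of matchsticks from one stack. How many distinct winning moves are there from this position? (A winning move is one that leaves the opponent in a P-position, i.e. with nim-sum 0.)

Compute the nim-sum pairwise:
1 ^ 6 = 7
7 ^ 12 = 11
11 ^ 7 = 12
The overall nim-sum is X = 12. A stack of size p has a winning move iff p XOR X < p (reduce it to p XOR X).
  1: 1 XOR 12 = 13 ≥ 1 — no move.
  6: 6 XOR 12 = 10 ≥ 6 — no move.
  12: 12 XOR 12 = 0 < 12 — winning move (to 0).
  7: 7 XOR 12 = 11 ≥ 7 — no move.
That gives 1 winning move.

1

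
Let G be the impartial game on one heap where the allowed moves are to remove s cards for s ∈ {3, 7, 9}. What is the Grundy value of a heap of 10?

Grundy values for subtraction set {3, 7, 9}:
g(0) = mex{} = 0
g(1) = mex{} = 0
g(2) = mex{} = 0
g(3) = mex{0} = 1
g(4) = mex{0} = 1
g(5) = mex{0} = 1
g(6) = mex{1} = 0
g(7) = mex{0,1} = 2
g(8) = mex{0,1} = 2
g(9) = mex{0} = 1
g(10) = mex{0,1,2} = 3
So g(10) = 3.

3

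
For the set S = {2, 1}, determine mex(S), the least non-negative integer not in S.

0 is not in the set, so the mex is 0.

0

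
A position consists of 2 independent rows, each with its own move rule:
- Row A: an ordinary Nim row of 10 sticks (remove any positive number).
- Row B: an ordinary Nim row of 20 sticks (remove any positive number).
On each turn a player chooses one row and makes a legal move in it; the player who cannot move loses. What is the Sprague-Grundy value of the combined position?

30

Row A is a plain Nim row of size 10, so its Grundy value is 10.
Row B is a plain Nim row of size 20, so its Grundy value is 20.
The value of a disjunctive sum is the nim-sum of the parts.
Combined value = 10 ⊕ 20 = 30.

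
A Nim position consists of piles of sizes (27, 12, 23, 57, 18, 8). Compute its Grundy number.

Bitwise XOR of the heap sizes:
  011011  (27)
  001100  (12)
  010111  (23)
  111001  (57)
  010010  (18)
  001000  (8)
  ------
  100011  (35)

35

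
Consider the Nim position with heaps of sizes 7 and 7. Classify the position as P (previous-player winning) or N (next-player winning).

P-position

In binary:
  111  (7)
  111  (7)
  ---
  000  (0)
The nim-sum is 0, so this is a P-position: the player to move is in a losing position under optimal play.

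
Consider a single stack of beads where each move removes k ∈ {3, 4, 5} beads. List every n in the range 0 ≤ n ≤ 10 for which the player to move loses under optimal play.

0, 1, 2, 8, 9, 10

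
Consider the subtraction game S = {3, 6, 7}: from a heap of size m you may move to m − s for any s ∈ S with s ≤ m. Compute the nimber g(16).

Build the Grundy sequence with g(k) = mex{g(k−s) : s ∈ {3, 6, 7}, s ≤ k}:
k:     0  1  2  3  4  5  6  7  8  9 10 11 12 13 14 15 16
g(k):  0  0  0  1  1  1  2  2  2  3  0  0  0  1  1  1  2
So g(16) = 2.

2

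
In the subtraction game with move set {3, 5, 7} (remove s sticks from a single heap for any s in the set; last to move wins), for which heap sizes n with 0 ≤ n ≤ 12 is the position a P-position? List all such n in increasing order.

0, 1, 2, 10, 11, 12

Grundy values for subtraction set {3, 5, 7}:
k:     0  1  2  3  4  5  6  7  8  9 10 11 12
g(k):  0  0  0  1  1  1  2  2  2  3  0  0  0
The P-positions (g = 0) in 0..12 are 0, 1, 2, 10, 11, 12.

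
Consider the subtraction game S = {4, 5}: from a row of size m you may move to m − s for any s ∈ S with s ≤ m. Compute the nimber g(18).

0

Compute g(0), g(1), … for moves {4, 5}:
k:     0  1  2  3  4  5  6  7  8  9 10 11 12 13 14 15 16 17 18
g(k):  0  0  0  0  1  1  1  1  2  0  0  0  0  1  1  1  1  2  0
So g(18) = 0.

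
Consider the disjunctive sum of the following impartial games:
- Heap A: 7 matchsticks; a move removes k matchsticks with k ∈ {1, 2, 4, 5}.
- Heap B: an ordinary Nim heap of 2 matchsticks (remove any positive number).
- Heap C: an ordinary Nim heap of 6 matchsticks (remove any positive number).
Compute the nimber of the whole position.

5

For heap A, compute g(0), g(1), … with moves {1, 2, 4, 5}:
k:     0  1  2  3  4  5  6  7
g(k):  0  1  2  0  1  2  0  1
So g(7) = 1.
Heap B is a plain Nim heap of size 2, so its Grundy value is 2.
Heap C is a plain Nim heap of size 6, so its Grundy value is 6.
By the Sprague-Grundy theorem, the Grundy value of a sum of independent games is the XOR of the component values.
Combined value = 1 ⊕ 2 ⊕ 6 = 5.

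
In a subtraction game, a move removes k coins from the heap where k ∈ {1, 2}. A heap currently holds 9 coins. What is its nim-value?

0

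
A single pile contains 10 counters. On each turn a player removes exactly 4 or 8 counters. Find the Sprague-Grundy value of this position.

2

Grundy values for subtraction set {4, 8}:
g(0) = mex{} = 0
g(1) = mex{} = 0
g(2) = mex{} = 0
g(3) = mex{} = 0
g(4) = mex{0} = 1
g(5) = mex{0} = 1
g(6) = mex{0} = 1
g(7) = mex{0} = 1
g(8) = mex{0,1} = 2
g(9) = mex{0,1} = 2
g(10) = mex{0,1} = 2
So g(10) = 2.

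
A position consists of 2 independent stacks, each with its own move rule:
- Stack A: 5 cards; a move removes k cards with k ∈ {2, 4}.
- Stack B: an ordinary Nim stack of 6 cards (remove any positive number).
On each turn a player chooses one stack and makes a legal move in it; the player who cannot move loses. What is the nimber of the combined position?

For stack A, compute g(0), g(1), … with moves {2, 4}:
g(0) = mex{} = 0
g(1) = mex{} = 0
g(2) = mex{0} = 1
g(3) = mex{0} = 1
g(4) = mex{0,1} = 2
g(5) = mex{0,1} = 2
So g(5) = 2.
Stack B is a plain Nim stack of size 6, so its Grundy value is 6.
The value of a disjunctive sum is the nim-sum of the parts.
Combined value = 2 ⊕ 6 = 4.

4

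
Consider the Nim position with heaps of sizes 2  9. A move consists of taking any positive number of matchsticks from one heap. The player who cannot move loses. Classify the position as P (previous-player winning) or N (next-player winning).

N-position

In binary:
  0010  (2)
  1001  (9)
  ----
  1011  (11)
The nim-sum is 11 ≠ 0, so this is an N-position: the player to move can win.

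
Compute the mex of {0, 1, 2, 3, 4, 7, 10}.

5

The values 0, 1, 2, 3, 4 are all present; 5 is the first non-negative integer missing from the set.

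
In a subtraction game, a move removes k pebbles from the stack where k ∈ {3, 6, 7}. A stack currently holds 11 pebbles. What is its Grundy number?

Compute g(0), g(1), … for moves {3, 6, 7}:
k:     0  1  2  3  4  5  6  7  8  9 10 11
g(k):  0  0  0  1  1  1  2  2  2  3  0  0
So g(11) = 0.

0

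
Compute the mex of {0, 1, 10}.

The values 0, 1 are all present; 2 is the first non-negative integer missing from the set.

2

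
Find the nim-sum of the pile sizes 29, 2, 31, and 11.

11

Nim-sum: 29 ⊕ 2 ⊕ 31 ⊕ 11 = 11.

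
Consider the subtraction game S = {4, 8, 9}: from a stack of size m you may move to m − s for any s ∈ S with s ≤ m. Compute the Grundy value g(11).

2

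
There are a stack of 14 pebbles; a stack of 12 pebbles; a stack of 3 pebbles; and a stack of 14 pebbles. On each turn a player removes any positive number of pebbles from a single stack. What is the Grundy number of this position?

15

Bitwise XOR of the heap sizes:
  1110  (14)
  1100  (12)
  0011  (3)
  1110  (14)
  ----
  1111  (15)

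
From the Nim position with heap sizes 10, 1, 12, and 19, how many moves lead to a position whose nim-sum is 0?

1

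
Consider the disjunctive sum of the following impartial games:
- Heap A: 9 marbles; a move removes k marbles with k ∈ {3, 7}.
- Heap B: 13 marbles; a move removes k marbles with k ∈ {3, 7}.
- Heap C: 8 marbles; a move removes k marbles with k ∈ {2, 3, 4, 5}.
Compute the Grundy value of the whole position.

Build the Grundy sequence for heap A with g(k) = mex{g(k−s) : s ∈ {3, 7}, s ≤ k}:
g(0) = mex{} = 0
g(1) = mex{} = 0
g(2) = mex{} = 0
g(3) = mex{0} = 1
g(4) = mex{0} = 1
g(5) = mex{0} = 1
g(6) = mex{1} = 0
g(7) = mex{0,1} = 2
g(8) = mex{0,1} = 2
g(9) = mex{0} = 1
So g(9) = 1.
Build the Grundy sequence for heap B with g(k) = mex{g(k−s) : s ∈ {3, 7}, s ≤ k}:
k:     0  1  2  3  4  5  6  7  8  9 10 11 12 13
g(k):  0  0  0  1  1  1  0  2  2  1  0  0  0  1
So g(13) = 1.
Build the Grundy sequence for heap C with g(k) = mex{g(k−s) : s ∈ {2, 3, 4, 5}, s ≤ k}:
g(0) = mex{} = 0
g(1) = mex{} = 0
g(2) = mex{0} = 1
g(3) = mex{0} = 1
g(4) = mex{0,1} = 2
g(5) = mex{0,1} = 2
g(6) = mex{0,1,2} = 3
g(7) = mex{1,2} = 0
g(8) = mex{1,2,3} = 0
So g(8) = 0.
By the Sprague-Grundy theorem, the Grundy value of a sum of independent games is the XOR of the component values.
Combined value = 1 ⊕ 1 ⊕ 0 = 0.

0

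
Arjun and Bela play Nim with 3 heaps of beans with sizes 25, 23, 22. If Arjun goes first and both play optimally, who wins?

Arjun wins

Nim-sum: 25 ^ 23 ^ 22 = 24.
The nim-sum is 24 ≠ 0, so this is an N-position: the player to move can win; Arjun has a winning move.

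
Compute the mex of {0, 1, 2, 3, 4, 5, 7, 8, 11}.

6

The values 0, 1, 2, 3, 4, 5 are all present; 6 is the first non-negative integer missing from the set.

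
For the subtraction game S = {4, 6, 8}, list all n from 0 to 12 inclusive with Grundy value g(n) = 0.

0, 1, 2, 3, 12

Grundy values for subtraction set {4, 6, 8}:
k:     0  1  2  3  4  5  6  7  8  9 10 11 12
g(k):  0  0  0  0  1  1  1  1  2  2  2  2  0
The P-positions (g = 0) in 0..12 are 0, 1, 2, 3, 12.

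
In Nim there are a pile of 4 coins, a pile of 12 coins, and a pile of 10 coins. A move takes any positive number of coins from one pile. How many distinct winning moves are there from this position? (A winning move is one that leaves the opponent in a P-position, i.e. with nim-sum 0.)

1

Nim-sum: 4 ⊕ 12 ⊕ 10 = 2.
The overall nim-sum is X = 2. A pile of size p has a winning move iff p XOR X < p (reduce it to p XOR X).
  4: 4 XOR 2 = 6 ≥ 4 — no move.
  12: 12 XOR 2 = 14 ≥ 12 — no move.
  10: 10 XOR 2 = 8 < 10 — winning move (to 8).
That gives 1 winning move.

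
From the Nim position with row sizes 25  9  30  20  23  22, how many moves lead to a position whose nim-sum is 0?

Nim-sum: 25 XOR 9 XOR 30 XOR 20 XOR 23 XOR 22 = 27.
The overall nim-sum is X = 27. A row of size p has a winning move iff p XOR X < p (reduce it to p XOR X).
  25: 25 XOR 27 = 2 < 25 — winning move (to 2).
  9: 9 XOR 27 = 18 ≥ 9 — no move.
  30: 30 XOR 27 = 5 < 30 — winning move (to 5).
  20: 20 XOR 27 = 15 < 20 — winning move (to 15).
  23: 23 XOR 27 = 12 < 23 — winning move (to 12).
  22: 22 XOR 27 = 13 < 22 — winning move (to 13).
That gives 5 winning moves.

5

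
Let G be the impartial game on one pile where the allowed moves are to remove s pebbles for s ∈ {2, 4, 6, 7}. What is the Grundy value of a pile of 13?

2

Grundy values for subtraction set {2, 4, 6, 7}:
k:     0  1  2  3  4  5  6  7  8  9 10 11 12 13
g(k):  0  0  1  1  2  2  3  3  4  0  0  1  1  2
So g(13) = 2.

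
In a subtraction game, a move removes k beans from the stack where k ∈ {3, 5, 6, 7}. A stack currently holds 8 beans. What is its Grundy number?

Compute g(0), g(1), … for moves {3, 5, 6, 7}:
g(0) = mex{} = 0
g(1) = mex{} = 0
g(2) = mex{} = 0
g(3) = mex{0} = 1
g(4) = mex{0} = 1
g(5) = mex{0} = 1
g(6) = mex{0,1} = 2
g(7) = mex{0,1} = 2
g(8) = mex{0,1} = 2
So g(8) = 2.

2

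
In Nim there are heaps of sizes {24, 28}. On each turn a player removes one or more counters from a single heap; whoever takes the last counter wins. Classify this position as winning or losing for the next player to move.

Nim-sum: 24 XOR 28 = 4.
The nim-sum is 4 ≠ 0, so this is an N-position: the player to move can win.

Winning position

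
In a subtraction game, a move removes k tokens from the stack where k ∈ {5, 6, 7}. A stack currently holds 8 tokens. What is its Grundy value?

1

Compute g(0), g(1), … for moves {5, 6, 7}:
g(0) = mex{} = 0
g(1) = mex{} = 0
g(2) = mex{} = 0
g(3) = mex{} = 0
g(4) = mex{} = 0
g(5) = mex{0} = 1
g(6) = mex{0} = 1
g(7) = mex{0} = 1
g(8) = mex{0} = 1
So g(8) = 1.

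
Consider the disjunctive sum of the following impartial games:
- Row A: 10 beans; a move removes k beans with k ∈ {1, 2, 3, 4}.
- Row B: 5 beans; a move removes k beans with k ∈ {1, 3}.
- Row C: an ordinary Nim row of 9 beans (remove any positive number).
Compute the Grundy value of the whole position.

8

Build the Grundy sequence for row A with g(k) = mex{g(k−s) : s ∈ {1, 2, 3, 4}, s ≤ k}:
k:     0  1  2  3  4  5  6  7  8  9 10
g(k):  0  1  2  3  4  0  1  2  3  4  0
So g(10) = 0.
Build the Grundy sequence for row B with g(k) = mex{g(k−s) : s ∈ {1, 3}, s ≤ k}:
k:     0  1  2  3  4  5
g(k):  0  1  0  1  0  1
So g(5) = 1.
Row C is a plain Nim row of size 9, so its Grundy value is 9.
The value of a disjunctive sum is the nim-sum of the parts.
Combined value = 0 XOR 1 XOR 9 = 8.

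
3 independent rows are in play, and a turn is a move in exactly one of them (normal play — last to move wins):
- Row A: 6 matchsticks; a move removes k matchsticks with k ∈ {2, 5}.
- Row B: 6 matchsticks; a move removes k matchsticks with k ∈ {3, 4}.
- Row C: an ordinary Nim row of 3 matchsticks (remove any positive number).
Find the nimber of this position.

For row A, compute g(0), g(1), … with moves {2, 5}:
k:     0  1  2  3  4  5  6
g(k):  0  0  1  1  0  2  1
So g(6) = 1.
Grundy values for row B (subtraction set {3, 4}):
g(0) = mex{} = 0
g(1) = mex{} = 0
g(2) = mex{} = 0
g(3) = mex{0} = 1
g(4) = mex{0} = 1
g(5) = mex{0} = 1
g(6) = mex{0,1} = 2
So g(6) = 2.
Row C is a plain Nim row of size 3, so its Grundy value is 3.
By the Sprague-Grundy theorem, the Grundy value of a sum of independent games is the XOR of the component values.
Combined value = 1 ⊕ 2 ⊕ 3 = 0.

0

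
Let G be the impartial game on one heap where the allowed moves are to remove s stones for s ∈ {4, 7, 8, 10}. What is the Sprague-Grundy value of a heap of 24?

2

Grundy values for subtraction set {4, 7, 8, 10}:
k:     0  1  2  3  4  5  6  7  8  9 10 11 12 13 14 15 16 17 18 19 20 21 22 23 24
g(k):  0  0  0  0  1  1  1  1  2  2  2  2  3  3  0  0  0  0  1  1  1  1  2  2  2
So g(24) = 2.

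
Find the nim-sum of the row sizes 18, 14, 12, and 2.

Compute the nim-sum pairwise:
18 ^ 14 = 28
28 ^ 12 = 16
16 ^ 2 = 18

18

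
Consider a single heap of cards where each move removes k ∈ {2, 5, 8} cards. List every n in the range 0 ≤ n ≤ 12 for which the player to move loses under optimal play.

0, 1, 4, 7, 10, 11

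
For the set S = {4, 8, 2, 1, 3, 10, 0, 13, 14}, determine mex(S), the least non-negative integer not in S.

The values 0, 1, 2, 3, 4 are all present; 5 is the first non-negative integer missing from the set.

5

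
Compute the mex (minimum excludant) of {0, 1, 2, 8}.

3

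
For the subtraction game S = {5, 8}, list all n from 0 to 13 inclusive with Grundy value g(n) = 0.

0, 1, 2, 3, 4, 13

Grundy values for subtraction set {5, 8}:
k:     0  1  2  3  4  5  6  7  8  9 10 11 12 13
g(k):  0  0  0  0  0  1  1  1  1  1  2  2  2  0
The P-positions (g = 0) in 0..13 are 0, 1, 2, 3, 4, 13.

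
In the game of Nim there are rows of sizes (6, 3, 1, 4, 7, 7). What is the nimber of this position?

Write each in binary and XOR column by column:
  110  (6)
  011  (3)
  001  (1)
  100  (4)
  111  (7)
  111  (7)
  ---
  000  (0)

0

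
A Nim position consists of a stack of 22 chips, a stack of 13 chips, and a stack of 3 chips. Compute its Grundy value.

24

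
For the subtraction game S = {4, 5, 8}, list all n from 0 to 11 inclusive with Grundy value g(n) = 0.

Compute g(0), g(1), … for moves {4, 5, 8}:
k:     0  1  2  3  4  5  6  7  8  9 10 11
g(k):  0  0  0  0  1  1  1  1  2  2  2  2
The P-positions (g = 0) in 0..11 are 0, 1, 2, 3.

0, 1, 2, 3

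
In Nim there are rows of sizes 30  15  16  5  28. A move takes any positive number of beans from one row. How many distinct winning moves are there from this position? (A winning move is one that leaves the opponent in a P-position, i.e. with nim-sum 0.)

3

Write each in binary and XOR column by column:
  11110  (30)
  01111  (15)
  10000  (16)
  00101  (5)
  11100  (28)
  -----
  11000  (24)
The overall nim-sum is X = 24. A row of size p has a winning move iff p XOR X < p (reduce it to p XOR X).
  30: 30 XOR 24 = 6 < 30 — winning move (to 6).
  15: 15 XOR 24 = 23 ≥ 15 — no move.
  16: 16 XOR 24 = 8 < 16 — winning move (to 8).
  5: 5 XOR 24 = 29 ≥ 5 — no move.
  28: 28 XOR 24 = 4 < 28 — winning move (to 4).
That gives 3 winning moves.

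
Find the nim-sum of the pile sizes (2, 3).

1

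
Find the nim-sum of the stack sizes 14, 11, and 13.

8

Compute the nim-sum pairwise:
14 ⊕ 11 = 5
5 ⊕ 13 = 8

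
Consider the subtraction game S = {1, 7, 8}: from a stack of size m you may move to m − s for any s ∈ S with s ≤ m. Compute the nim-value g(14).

2

Build the Grundy sequence with g(k) = mex{g(k−s) : s ∈ {1, 7, 8}, s ≤ k}:
k:     0  1  2  3  4  5  6  7  8  9 10 11 12 13 14
g(k):  0  1  0  1  0  1  0  1  2  3  2  3  2  3  2
So g(14) = 2.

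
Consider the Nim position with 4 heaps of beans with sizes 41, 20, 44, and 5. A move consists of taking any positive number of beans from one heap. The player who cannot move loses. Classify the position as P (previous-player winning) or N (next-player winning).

Nim-sum: 41 ⊕ 20 ⊕ 44 ⊕ 5 = 20.
The nim-sum is 20 ≠ 0, so this is an N-position: the player to move can win.

N-position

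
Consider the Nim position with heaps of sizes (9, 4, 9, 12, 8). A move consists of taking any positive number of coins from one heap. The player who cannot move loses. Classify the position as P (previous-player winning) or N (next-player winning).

Nim-sum: 9 XOR 4 XOR 9 XOR 12 XOR 8 = 0.
The nim-sum is 0, so this is a P-position: the player to move is in a losing position under optimal play.

P-position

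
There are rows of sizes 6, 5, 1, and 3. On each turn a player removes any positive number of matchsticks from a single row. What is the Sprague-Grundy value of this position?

1

Nim-sum: 6 ^ 5 ^ 1 ^ 3 = 1.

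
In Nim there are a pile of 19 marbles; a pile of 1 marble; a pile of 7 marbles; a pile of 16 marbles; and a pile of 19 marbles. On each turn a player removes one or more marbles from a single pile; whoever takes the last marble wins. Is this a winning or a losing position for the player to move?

Winning position

Nim-sum: 19 ⊕ 1 ⊕ 7 ⊕ 16 ⊕ 19 = 22.
The nim-sum is 22 ≠ 0, so this is an N-position: the player to move can win.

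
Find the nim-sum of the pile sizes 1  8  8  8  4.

13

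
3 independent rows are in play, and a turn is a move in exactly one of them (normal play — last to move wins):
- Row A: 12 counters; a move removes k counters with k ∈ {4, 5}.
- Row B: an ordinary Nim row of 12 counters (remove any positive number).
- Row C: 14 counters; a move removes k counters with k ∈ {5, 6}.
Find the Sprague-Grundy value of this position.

12

Grundy values for row A (subtraction set {4, 5}):
k:     0  1  2  3  4  5  6  7  8  9 10 11 12
g(k):  0  0  0  0  1  1  1  1  2  0  0  0  0
So g(12) = 0.
Row B is a plain Nim row of size 12, so its Grundy value is 12.
Build the Grundy sequence for row C with g(k) = mex{g(k−s) : s ∈ {5, 6}, s ≤ k}:
g(0) = mex{} = 0
g(1) = mex{} = 0
g(2) = mex{} = 0
g(3) = mex{} = 0
g(4) = mex{} = 0
g(5) = mex{0} = 1
g(6) = mex{0} = 1
g(7) = mex{0} = 1
g(8) = mex{0} = 1
g(9) = mex{0} = 1
g(10) = mex{0,1} = 2
g(11) = mex{1} = 0
g(12) = mex{1} = 0
g(13) = mex{1} = 0
g(14) = mex{1} = 0
So g(14) = 0.
By the Sprague-Grundy theorem, the Grundy value of a sum of independent games is the XOR of the component values.
Combined value = 0 ⊕ 12 ⊕ 0 = 12.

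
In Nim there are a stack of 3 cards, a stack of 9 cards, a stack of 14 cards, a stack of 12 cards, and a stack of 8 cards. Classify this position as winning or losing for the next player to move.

Write each in binary and XOR column by column:
  0011  (3)
  1001  (9)
  1110  (14)
  1100  (12)
  1000  (8)
  ----
  0000  (0)
The nim-sum is 0, so this is a P-position: the player to move is in a losing position under optimal play.

Losing position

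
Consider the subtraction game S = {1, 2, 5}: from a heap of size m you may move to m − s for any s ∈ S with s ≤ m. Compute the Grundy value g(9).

Build the Grundy sequence with g(k) = mex{g(k−s) : s ∈ {1, 2, 5}, s ≤ k}:
g(0) = mex{} = 0
g(1) = mex{0} = 1
g(2) = mex{0,1} = 2
g(3) = mex{1,2} = 0
g(4) = mex{0,2} = 1
g(5) = mex{0,1} = 2
g(6) = mex{1,2} = 0
g(7) = mex{0,2} = 1
g(8) = mex{0,1} = 2
g(9) = mex{1,2} = 0
So g(9) = 0.

0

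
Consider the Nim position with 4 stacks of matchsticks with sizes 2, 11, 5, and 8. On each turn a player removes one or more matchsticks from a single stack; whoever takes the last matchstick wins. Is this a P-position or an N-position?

N-position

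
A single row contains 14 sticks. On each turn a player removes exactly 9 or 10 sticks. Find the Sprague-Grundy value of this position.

Build the Grundy sequence with g(k) = mex{g(k−s) : s ∈ {9, 10}, s ≤ k}:
g(0) = mex{} = 0
g(1) = mex{} = 0
g(2) = mex{} = 0
g(3) = mex{} = 0
g(4) = mex{} = 0
g(5) = mex{} = 0
g(6) = mex{} = 0
g(7) = mex{} = 0
g(8) = mex{} = 0
g(9) = mex{0} = 1
g(10) = mex{0} = 1
g(11) = mex{0} = 1
g(12) = mex{0} = 1
g(13) = mex{0} = 1
g(14) = mex{0} = 1
So g(14) = 1.

1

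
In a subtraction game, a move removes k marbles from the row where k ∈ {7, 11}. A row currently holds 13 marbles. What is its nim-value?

Build the Grundy sequence with g(k) = mex{g(k−s) : s ∈ {7, 11}, s ≤ k}:
g(0) = mex{} = 0
g(1) = mex{} = 0
g(2) = mex{} = 0
g(3) = mex{} = 0
g(4) = mex{} = 0
g(5) = mex{} = 0
g(6) = mex{} = 0
g(7) = mex{0} = 1
g(8) = mex{0} = 1
g(9) = mex{0} = 1
g(10) = mex{0} = 1
g(11) = mex{0} = 1
g(12) = mex{0} = 1
g(13) = mex{0} = 1
So g(13) = 1.

1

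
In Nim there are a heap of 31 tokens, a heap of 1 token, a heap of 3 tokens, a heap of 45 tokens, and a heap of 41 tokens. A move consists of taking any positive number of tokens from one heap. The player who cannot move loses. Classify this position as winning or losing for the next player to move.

In binary:
  011111  (31)
  000001  (1)
  000011  (3)
  101101  (45)
  101001  (41)
  ------
  011001  (25)
The nim-sum is 25 ≠ 0, so this is an N-position: the player to move can win.

Winning position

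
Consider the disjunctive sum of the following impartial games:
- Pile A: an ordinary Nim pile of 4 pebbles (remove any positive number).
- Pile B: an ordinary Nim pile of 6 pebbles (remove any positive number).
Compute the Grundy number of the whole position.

2

Pile A is a plain Nim pile of size 4, so its Grundy value is 4.
Pile B is a plain Nim pile of size 6, so its Grundy value is 6.
By the Sprague-Grundy theorem, the Grundy value of a sum of independent games is the XOR of the component values.
Combined value = 4 XOR 6 = 2.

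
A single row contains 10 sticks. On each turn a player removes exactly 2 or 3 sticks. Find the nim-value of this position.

0

Compute g(0), g(1), … for moves {2, 3}:
g(0) = mex{} = 0
g(1) = mex{} = 0
g(2) = mex{0} = 1
g(3) = mex{0} = 1
g(4) = mex{0,1} = 2
g(5) = mex{1} = 0
g(6) = mex{1,2} = 0
g(7) = mex{0,2} = 1
g(8) = mex{0} = 1
g(9) = mex{0,1} = 2
g(10) = mex{1} = 0
So g(10) = 0.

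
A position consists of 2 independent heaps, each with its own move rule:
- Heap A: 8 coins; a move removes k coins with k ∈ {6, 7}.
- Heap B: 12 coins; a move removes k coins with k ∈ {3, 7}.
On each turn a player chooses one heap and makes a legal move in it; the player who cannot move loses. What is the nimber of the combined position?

Grundy values for heap A (subtraction set {6, 7}):
g(0) = mex{} = 0
g(1) = mex{} = 0
g(2) = mex{} = 0
g(3) = mex{} = 0
g(4) = mex{} = 0
g(5) = mex{} = 0
g(6) = mex{0} = 1
g(7) = mex{0} = 1
g(8) = mex{0} = 1
So g(8) = 1.
For heap B, compute g(0), g(1), … with moves {3, 7}:
g(0) = mex{} = 0
g(1) = mex{} = 0
g(2) = mex{} = 0
g(3) = mex{0} = 1
g(4) = mex{0} = 1
g(5) = mex{0} = 1
g(6) = mex{1} = 0
g(7) = mex{0,1} = 2
g(8) = mex{0,1} = 2
g(9) = mex{0} = 1
g(10) = mex{1,2} = 0
g(11) = mex{1,2} = 0
g(12) = mex{1} = 0
So g(12) = 0.
The value of a disjunctive sum is the nim-sum of the parts.
Combined value = 1 ⊕ 0 = 1.

1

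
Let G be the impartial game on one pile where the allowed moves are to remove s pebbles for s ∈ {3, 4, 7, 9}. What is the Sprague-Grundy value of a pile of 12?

Compute g(0), g(1), … for moves {3, 4, 7, 9}:
k:     0  1  2  3  4  5  6  7  8  9 10 11 12
g(k):  0  0  0  1  1  1  2  2  2  3  3  3  0
So g(12) = 0.

0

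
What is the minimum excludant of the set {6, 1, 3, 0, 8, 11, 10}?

The values 0, 1 are all present; 2 is the first non-negative integer missing from the set.

2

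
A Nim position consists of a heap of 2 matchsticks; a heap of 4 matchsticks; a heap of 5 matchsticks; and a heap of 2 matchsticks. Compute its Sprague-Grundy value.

1

Compute the nim-sum pairwise:
2 XOR 4 = 6
6 XOR 5 = 3
3 XOR 2 = 1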